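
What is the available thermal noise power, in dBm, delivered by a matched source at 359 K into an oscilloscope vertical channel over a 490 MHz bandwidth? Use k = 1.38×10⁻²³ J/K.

−86.1 dBm

P_n = kTB = 1.38×10⁻²³ × 359 × 4.90×10⁸ = 2.43×10⁻¹² W
In dBm: 10 log₁₀(2.43×10⁻¹² / 10⁻³) = −86.1 dBm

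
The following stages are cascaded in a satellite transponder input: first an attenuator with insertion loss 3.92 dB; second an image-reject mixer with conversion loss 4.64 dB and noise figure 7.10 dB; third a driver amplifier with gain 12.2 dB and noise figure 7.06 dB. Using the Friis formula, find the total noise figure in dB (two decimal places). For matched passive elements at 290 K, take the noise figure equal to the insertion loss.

Convert to linear (a loss of L dB is a gain of −L dB): F_i = 10^(NF_i/10), G_i = 10^(G_i,dB/10)
  Stage 1: F_1 = 10^(3.92/10) = 2.466, G_1 = 10^(−3.92/10) = 0.4055
  Stage 2: F_2 = 10^(7.10/10) = 5.129, G_2 = 10^(−4.64/10) = 0.3436
  Stage 3: F_3 = 10^(7.06/10) = 5.082, G_3 = 10^(12.2/10) = 16.60
Friis cascade:
  F = 2.466 + (5.129 − 1)/0.4055 + (5.082 − 1)/0.1393 = 41.94
NF = 10 log₁₀(41.94) = 16.23 dB

16.23 dB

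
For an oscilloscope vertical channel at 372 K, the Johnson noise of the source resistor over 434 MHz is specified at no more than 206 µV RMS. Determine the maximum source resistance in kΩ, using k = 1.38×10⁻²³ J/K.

4.76 kΩ

Johnson–Nyquist: V_n = √(4kTRB) ⇒ R = V_n² / (4kTB)
4kTB = 4 × 1.38×10⁻²³ × 372 × 4.34×10⁸ = 8.91×10⁻¹²
R = (2.06×10⁻⁴)² / 8.91×10⁻¹² = 4.76×10³ Ω = 4.76 kΩ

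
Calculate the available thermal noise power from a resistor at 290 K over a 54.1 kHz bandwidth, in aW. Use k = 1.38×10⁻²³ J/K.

P_n = kTB = 1.38×10⁻²³ × 290 × 5.41×10⁴ = 2.17×10⁻¹⁶ W = 217 aW

217 aW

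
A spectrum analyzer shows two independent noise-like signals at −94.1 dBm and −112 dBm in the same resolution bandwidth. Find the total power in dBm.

Convert to linear, add, convert back:
P₁ = 3.89×10⁻¹³ W, P₂ = 6.31×10⁻¹⁵ W
P_tot = 3.95×10⁻¹³ W → 10 log₁₀(P_tot / 10⁻³) = −94.0 dBm

−94.0 dBm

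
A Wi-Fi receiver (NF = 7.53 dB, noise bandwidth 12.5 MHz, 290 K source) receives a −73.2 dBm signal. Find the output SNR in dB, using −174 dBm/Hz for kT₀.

Noise floor: N = −174 + 10 log₁₀(B) + NF
10 log₁₀(1.25×10⁷) = 70.97 dB
N = −174 + 70.97 + 7.53 = −95.50 dBm
SNR = P_sig − N = −73.2 − (−95.50) = 22.30 dB → 22.3 dB

22.3 dB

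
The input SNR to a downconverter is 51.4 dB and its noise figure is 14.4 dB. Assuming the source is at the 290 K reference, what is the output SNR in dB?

By definition F = SNR_in/SNR_out, so in dB: SNR_out = SNR_in − NF
SNR_out = 51.4 − 14.4 = 37.0 dB

37.0 dB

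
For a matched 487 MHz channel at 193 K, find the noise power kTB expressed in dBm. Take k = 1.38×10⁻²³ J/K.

−88.9 dBm

P_n = kTB = 1.38×10⁻²³ × 193 × 4.87×10⁸ = 1.30×10⁻¹² W
In dBm: 10 log₁₀(1.30×10⁻¹² / 10⁻³) = −88.9 dBm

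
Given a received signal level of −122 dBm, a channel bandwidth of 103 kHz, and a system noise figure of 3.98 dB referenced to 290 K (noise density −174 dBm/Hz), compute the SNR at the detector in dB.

Noise floor: N = −174 + 10 log₁₀(B) + NF
10 log₁₀(1.03×10⁵) = 50.13 dB
N = −174 + 50.13 + 3.98 = −119.89 dBm
SNR = P_sig − N = −122 − (−119.89) = −2.11 dB → −2.1 dB

−2.1 dB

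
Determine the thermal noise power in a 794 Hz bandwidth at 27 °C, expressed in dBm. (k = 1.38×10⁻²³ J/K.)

T = 27 °C + 273.15 = 300.15 K
P_n = kTB = 1.38×10⁻²³ × 300.15 × 7.94×10² = 3.29×10⁻¹⁸ W
In dBm: 10 log₁₀(3.29×10⁻¹⁸ / 10⁻³) = −144.8 dBm

−144.8 dBm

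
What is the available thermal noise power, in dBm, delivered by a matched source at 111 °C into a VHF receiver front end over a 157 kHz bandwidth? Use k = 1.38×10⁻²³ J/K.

T = 111 °C + 273.15 = 384.15 K
P_n = kTB = 1.38×10⁻²³ × 384.15 × 1.57×10⁵ = 8.32×10⁻¹⁶ W
In dBm: 10 log₁₀(8.32×10⁻¹⁶ / 10⁻³) = −120.8 dBm

−120.8 dBm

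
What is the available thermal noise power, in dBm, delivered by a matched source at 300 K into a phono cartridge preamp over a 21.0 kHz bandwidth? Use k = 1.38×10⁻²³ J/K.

−130.6 dBm

P_n = kTB = 1.38×10⁻²³ × 300 × 2.10×10⁴ = 8.69×10⁻¹⁷ W
In dBm: 10 log₁₀(8.69×10⁻¹⁷ / 10⁻³) = −130.6 dBm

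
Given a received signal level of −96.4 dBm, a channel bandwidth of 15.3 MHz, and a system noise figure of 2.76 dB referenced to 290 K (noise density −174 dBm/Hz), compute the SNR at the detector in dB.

3.0 dB

Noise floor: N = −174 + 10 log₁₀(B) + NF
10 log₁₀(1.53×10⁷) = 71.85 dB
N = −174 + 71.85 + 2.76 = −99.39 dBm
SNR = P_sig − N = −96.4 − (−99.39) = 2.99 dB → 3.0 dB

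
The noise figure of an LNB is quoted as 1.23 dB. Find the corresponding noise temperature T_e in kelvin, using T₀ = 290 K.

F = 10^(1.23/10) = 1.32739
T_e = (F − 1)·T₀ = (1.32739 − 1) × 290 = 94.9 K

94.9 K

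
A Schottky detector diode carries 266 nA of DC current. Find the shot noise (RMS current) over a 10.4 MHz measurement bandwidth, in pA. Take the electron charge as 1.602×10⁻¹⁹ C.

941 pA

I_n = √(2qI·B)
2qI·B = 2 × 1.602×10⁻¹⁹ × 2.66×10⁻⁷ × 1.04×10⁷ = 8.86×10⁻¹⁹ A²
I_n = √(8.86×10⁻¹⁹) = 9.41×10⁻¹⁰ A = 941 pA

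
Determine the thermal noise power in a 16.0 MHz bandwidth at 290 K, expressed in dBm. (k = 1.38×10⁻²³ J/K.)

−101.9 dBm

P_n = kTB = 1.38×10⁻²³ × 290 × 1.60×10⁷ = 6.40×10⁻¹⁴ W
In dBm: 10 log₁₀(6.40×10⁻¹⁴ / 10⁻³) = −101.9 dBm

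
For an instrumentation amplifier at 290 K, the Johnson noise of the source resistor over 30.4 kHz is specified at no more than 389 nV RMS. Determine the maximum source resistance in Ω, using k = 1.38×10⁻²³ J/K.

311 Ω

Johnson–Nyquist: V_n = √(4kTRB) ⇒ R = V_n² / (4kTB)
4kTB = 4 × 1.38×10⁻²³ × 290 × 3.04×10⁴ = 4.87×10⁻¹⁶
R = (3.89×10⁻⁷)² / 4.87×10⁻¹⁶ = 3.11×10² Ω = 311 Ω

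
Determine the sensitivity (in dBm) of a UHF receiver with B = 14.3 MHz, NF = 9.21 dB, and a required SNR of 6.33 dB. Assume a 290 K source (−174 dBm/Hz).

Sensitivity = −174 + 10 log₁₀(B) + NF + SNR_min
= −174 + 71.55 + 9.21 + 6.33
= −86.91 dBm → −86.9 dBm

−86.9 dBm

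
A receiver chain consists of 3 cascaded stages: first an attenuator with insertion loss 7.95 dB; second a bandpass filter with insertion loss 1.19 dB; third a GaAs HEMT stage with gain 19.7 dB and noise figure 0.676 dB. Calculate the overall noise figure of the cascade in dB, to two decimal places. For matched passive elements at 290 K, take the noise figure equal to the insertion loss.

Convert to linear (a loss of L dB is a gain of −L dB): F_i = 10^(NF_i/10), G_i = 10^(G_i,dB/10)
  Stage 1: F_1 = 10^(7.95/10) = 6.237, G_1 = 10^(−7.95/10) = 0.1603
  Stage 2: F_2 = 10^(1.19/10) = 1.315, G_2 = 10^(−1.19/10) = 0.7603
  Stage 3: F_3 = 10^(0.676/10) = 1.168, G_3 = 10^(19.7/10) = 93.33
Friis cascade:
  F = 6.237 + (1.315 − 1)/0.1603 + (1.168 − 1)/0.1219 = 9.585
NF = 10 log₁₀(9.585) = 9.82 dB

9.82 dB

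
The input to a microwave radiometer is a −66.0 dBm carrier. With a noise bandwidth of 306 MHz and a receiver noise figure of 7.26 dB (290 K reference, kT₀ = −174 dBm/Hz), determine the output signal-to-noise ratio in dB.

Noise floor: N = −174 + 10 log₁₀(B) + NF
10 log₁₀(3.06×10⁸) = 84.86 dB
N = −174 + 84.86 + 7.26 = −81.88 dBm
SNR = P_sig − N = −66.0 − (−81.88) = 15.88 dB → 15.9 dB

15.9 dB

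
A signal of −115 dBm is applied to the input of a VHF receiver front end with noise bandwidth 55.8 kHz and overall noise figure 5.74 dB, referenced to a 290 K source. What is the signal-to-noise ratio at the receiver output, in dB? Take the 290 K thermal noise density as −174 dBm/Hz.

Noise floor: N = −174 + 10 log₁₀(B) + NF
10 log₁₀(5.58×10⁴) = 47.47 dB
N = −174 + 47.47 + 5.74 = −120.79 dBm
SNR = P_sig − N = −115 − (−120.79) = 5.79 dB → 5.8 dB

5.8 dB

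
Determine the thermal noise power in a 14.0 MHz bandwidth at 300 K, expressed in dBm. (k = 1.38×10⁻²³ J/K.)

−102.4 dBm

P_n = kTB = 1.38×10⁻²³ × 300 × 1.40×10⁷ = 5.80×10⁻¹⁴ W
In dBm: 10 log₁₀(5.80×10⁻¹⁴ / 10⁻³) = −102.4 dBm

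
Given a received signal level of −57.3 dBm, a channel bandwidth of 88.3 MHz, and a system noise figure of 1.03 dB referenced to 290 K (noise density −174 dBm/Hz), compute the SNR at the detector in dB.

Noise floor: N = −174 + 10 log₁₀(B) + NF
10 log₁₀(8.83×10⁷) = 79.46 dB
N = −174 + 79.46 + 1.03 = −93.51 dBm
SNR = P_sig − N = −57.3 − (−93.51) = 36.21 dB → 36.2 dB

36.2 dB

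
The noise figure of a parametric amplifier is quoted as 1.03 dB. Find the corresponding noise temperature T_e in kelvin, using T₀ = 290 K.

77.6 K

F = 10^(1.03/10) = 1.26765
T_e = (F − 1)·T₀ = (1.26765 − 1) × 290 = 77.6 K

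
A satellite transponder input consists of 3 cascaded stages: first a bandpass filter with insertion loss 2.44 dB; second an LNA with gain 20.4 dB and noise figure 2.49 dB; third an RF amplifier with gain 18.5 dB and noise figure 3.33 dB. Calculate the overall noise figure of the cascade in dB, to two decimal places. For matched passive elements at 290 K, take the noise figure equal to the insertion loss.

Convert to linear (a loss of L dB is a gain of −L dB): F_i = 10^(NF_i/10), G_i = 10^(G_i,dB/10)
  Stage 1: F_1 = 10^(2.44/10) = 1.754, G_1 = 10^(−2.44/10) = 0.5702
  Stage 2: F_2 = 10^(2.49/10) = 1.774, G_2 = 10^(20.4/10) = 109.6
  Stage 3: F_3 = 10^(3.33/10) = 2.153, G_3 = 10^(18.5/10) = 70.79
Friis cascade:
  F = 1.754 + (1.774 − 1)/0.5702 + (2.153 − 1)/62.52 = 3.130
NF = 10 log₁₀(3.130) = 4.96 dB

4.96 dB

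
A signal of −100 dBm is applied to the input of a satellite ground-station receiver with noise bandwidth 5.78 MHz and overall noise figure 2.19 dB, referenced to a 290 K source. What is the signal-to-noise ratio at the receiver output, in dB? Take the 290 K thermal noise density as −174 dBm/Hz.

4.2 dB

Noise floor: N = −174 + 10 log₁₀(B) + NF
10 log₁₀(5.78×10⁶) = 67.62 dB
N = −174 + 67.62 + 2.19 = −104.19 dBm
SNR = P_sig − N = −100 − (−104.19) = 4.19 dB → 4.2 dB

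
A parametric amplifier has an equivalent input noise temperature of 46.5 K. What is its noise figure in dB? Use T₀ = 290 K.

0.646 dB

F = 1 + T_e/T₀ = 1 + 46.5/290 = 1.16034
NF = 10 log₁₀(1.16034) = 0.646 dB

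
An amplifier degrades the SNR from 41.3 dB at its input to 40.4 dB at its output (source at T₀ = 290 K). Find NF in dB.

NF (dB) = SNR_in(dB) − SNR_out(dB) when the source is at T₀
NF = 41.3 − 40.4 = 0.9 dB

0.9 dB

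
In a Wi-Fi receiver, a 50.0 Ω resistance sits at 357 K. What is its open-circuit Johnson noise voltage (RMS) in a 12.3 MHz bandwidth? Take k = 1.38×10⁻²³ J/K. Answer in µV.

3.48 µV

V_n = √(4kTRB)
4kTRB = 4 × 1.38×10⁻²³ × 357 × 5.00×10¹ × 1.23×10⁷ = 1.21×10⁻¹¹ V²
V_n = √(1.21×10⁻¹¹) = 3.48×10⁻⁶ V = 3.48 µV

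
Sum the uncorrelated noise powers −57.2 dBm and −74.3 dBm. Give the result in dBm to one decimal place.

−57.1 dBm

Convert to linear, add, convert back:
P₁ = 1.91×10⁻⁹ W, P₂ = 3.72×10⁻¹¹ W
P_tot = 1.94×10⁻⁹ W → 10 log₁₀(P_tot / 10⁻³) = −57.1 dBm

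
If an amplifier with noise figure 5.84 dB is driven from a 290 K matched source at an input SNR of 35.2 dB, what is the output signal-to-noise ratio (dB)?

By definition F = SNR_in/SNR_out, so in dB: SNR_out = SNR_in − NF
SNR_out = 35.2 − 5.84 = 29.36 dB

29.36 dB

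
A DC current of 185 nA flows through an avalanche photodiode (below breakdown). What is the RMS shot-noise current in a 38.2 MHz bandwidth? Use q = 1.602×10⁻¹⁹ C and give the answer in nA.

1.50 nA

I_n = √(2qI·B)
2qI·B = 2 × 1.602×10⁻¹⁹ × 1.85×10⁻⁷ × 3.82×10⁷ = 2.26×10⁻¹⁸ A²
I_n = √(2.26×10⁻¹⁸) = 1.50×10⁻⁹ A = 1.50 nA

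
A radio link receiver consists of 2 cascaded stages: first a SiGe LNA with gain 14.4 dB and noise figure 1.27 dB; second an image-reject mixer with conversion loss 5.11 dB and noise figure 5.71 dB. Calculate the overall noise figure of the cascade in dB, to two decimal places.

1.58 dB

Convert to linear (a loss of L dB is a gain of −L dB): F_i = 10^(NF_i/10), G_i = 10^(G_i,dB/10)
  Stage 1: F_1 = 10^(1.27/10) = 1.340, G_1 = 10^(14.4/10) = 27.54
  Stage 2: F_2 = 10^(5.71/10) = 3.724, G_2 = 10^(−5.11/10) = 0.3083
Friis cascade:
  F = 1.340 + (3.724 − 1)/27.54 = 1.439
NF = 10 log₁₀(1.439) = 1.58 dB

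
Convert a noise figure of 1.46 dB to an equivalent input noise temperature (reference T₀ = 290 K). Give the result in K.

F = 10^(1.46/10) = 1.39959
T_e = (F − 1)·T₀ = (1.39959 − 1) × 290 = 116 K

116 K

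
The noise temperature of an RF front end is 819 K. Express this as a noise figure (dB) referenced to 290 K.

F = 1 + T_e/T₀ = 1 + 819/290 = 3.82414
NF = 10 log₁₀(3.82414) = 5.83 dB

5.83 dB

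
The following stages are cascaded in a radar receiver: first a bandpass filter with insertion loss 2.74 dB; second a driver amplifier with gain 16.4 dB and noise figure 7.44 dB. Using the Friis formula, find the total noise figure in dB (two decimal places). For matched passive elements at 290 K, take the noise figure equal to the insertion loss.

Convert to linear (a loss of L dB is a gain of −L dB): F_i = 10^(NF_i/10), G_i = 10^(G_i,dB/10)
  Stage 1: F_1 = 10^(2.74/10) = 1.879, G_1 = 10^(−2.74/10) = 0.5321
  Stage 2: F_2 = 10^(7.44/10) = 5.546, G_2 = 10^(16.4/10) = 43.65
Friis cascade:
  F = 1.879 + (5.546 − 1)/0.5321 = 10.42
NF = 10 log₁₀(10.42) = 10.18 dB

10.18 dB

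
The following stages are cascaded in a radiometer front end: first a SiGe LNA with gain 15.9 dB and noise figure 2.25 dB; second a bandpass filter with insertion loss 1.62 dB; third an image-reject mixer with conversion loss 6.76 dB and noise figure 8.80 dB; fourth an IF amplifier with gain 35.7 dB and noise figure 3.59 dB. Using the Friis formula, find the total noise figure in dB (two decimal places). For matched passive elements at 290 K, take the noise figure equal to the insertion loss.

3.35 dB

Convert to linear (a loss of L dB is a gain of −L dB): F_i = 10^(NF_i/10), G_i = 10^(G_i,dB/10)
  Stage 1: F_1 = 10^(2.25/10) = 1.679, G_1 = 10^(15.9/10) = 38.90
  Stage 2: F_2 = 10^(1.62/10) = 1.452, G_2 = 10^(−1.62/10) = 0.6887
  Stage 3: F_3 = 10^(8.80/10) = 7.586, G_3 = 10^(−6.76/10) = 0.2109
  Stage 4: F_4 = 10^(3.59/10) = 2.286, G_4 = 10^(35.7/10) = 3715
Friis cascade:
  F = 1.679 + (1.452 − 1)/38.90 + (7.586 − 1)/26.79 + (2.286 − 1)/5.649 = 2.164
NF = 10 log₁₀(2.164) = 3.35 dB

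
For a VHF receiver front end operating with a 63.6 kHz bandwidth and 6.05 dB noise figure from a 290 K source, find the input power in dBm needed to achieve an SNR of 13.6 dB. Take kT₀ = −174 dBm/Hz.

−106.3 dBm

Sensitivity = −174 + 10 log₁₀(B) + NF + SNR_min
= −174 + 48.03 + 6.05 + 13.6
= −106.32 dBm → −106.3 dBm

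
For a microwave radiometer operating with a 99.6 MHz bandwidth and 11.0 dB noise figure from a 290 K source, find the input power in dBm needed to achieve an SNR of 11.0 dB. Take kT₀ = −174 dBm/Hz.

−72.0 dBm

Sensitivity = −174 + 10 log₁₀(B) + NF + SNR_min
= −174 + 79.98 + 11.0 + 11.0
= −72.02 dBm → −72.0 dBm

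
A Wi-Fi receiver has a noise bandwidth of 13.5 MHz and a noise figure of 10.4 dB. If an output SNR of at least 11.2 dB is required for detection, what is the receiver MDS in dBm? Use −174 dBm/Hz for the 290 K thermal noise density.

Sensitivity = −174 + 10 log₁₀(B) + NF + SNR_min
= −174 + 71.3 + 10.4 + 11.2
= −81.1 dBm → −81.1 dBm

−81.1 dBm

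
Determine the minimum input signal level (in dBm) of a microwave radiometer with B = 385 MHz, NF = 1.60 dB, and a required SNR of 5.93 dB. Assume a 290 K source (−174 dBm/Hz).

−80.6 dBm

Sensitivity = −174 + 10 log₁₀(B) + NF + SNR_min
= −174 + 85.85 + 1.60 + 5.93
= −80.62 dBm → −80.6 dBm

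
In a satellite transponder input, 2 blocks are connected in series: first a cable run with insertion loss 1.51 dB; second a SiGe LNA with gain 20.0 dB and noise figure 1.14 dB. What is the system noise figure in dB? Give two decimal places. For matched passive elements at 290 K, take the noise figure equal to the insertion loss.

Convert to linear (a loss of L dB is a gain of −L dB): F_i = 10^(NF_i/10), G_i = 10^(G_i,dB/10)
  Stage 1: F_1 = 10^(1.51/10) = 1.416, G_1 = 10^(−1.51/10) = 0.7063
  Stage 2: F_2 = 10^(1.14/10) = 1.300, G_2 = 10^(20.0/10) = 100.0
Friis cascade:
  F = 1.416 + (1.300 − 1)/0.7063 = 1.841
NF = 10 log₁₀(1.841) = 2.65 dB

2.65 dB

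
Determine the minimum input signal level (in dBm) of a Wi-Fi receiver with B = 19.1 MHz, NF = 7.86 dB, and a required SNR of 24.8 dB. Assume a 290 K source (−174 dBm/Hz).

Sensitivity = −174 + 10 log₁₀(B) + NF + SNR_min
= −174 + 72.81 + 7.86 + 24.8
= −68.53 dBm → −68.5 dBm

−68.5 dBm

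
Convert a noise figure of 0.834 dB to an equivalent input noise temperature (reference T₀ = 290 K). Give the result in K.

61.4 K

F = 10^(0.834/10) = 1.21171
T_e = (F − 1)·T₀ = (1.21171 − 1) × 290 = 61.4 K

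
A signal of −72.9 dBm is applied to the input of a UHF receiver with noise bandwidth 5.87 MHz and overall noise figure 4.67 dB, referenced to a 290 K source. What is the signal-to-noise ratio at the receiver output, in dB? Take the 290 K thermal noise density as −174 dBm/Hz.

Noise floor: N = −174 + 10 log₁₀(B) + NF
10 log₁₀(5.87×10⁶) = 67.69 dB
N = −174 + 67.69 + 4.67 = −101.64 dBm
SNR = P_sig − N = −72.9 − (−101.64) = 28.74 dB → 28.7 dB

28.7 dB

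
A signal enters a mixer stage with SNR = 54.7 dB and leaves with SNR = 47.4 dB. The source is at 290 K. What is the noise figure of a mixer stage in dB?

7.3 dB

NF (dB) = SNR_in(dB) − SNR_out(dB) when the source is at T₀
NF = 54.7 − 47.4 = 7.3 dB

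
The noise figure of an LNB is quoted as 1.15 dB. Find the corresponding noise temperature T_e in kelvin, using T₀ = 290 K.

87.9 K

F = 10^(1.15/10) = 1.30317
T_e = (F − 1)·T₀ = (1.30317 − 1) × 290 = 87.9 K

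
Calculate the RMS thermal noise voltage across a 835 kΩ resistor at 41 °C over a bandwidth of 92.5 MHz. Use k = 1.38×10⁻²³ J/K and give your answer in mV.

1.16 mV

T = 41 °C + 273.15 = 314.15 K
V_n = √(4kTRB)
4kTRB = 4 × 1.38×10⁻²³ × 314.15 × 8.35×10⁵ × 9.25×10⁷ = 1.34×10⁻⁶ V²
V_n = √(1.34×10⁻⁶) = 1.16×10⁻³ V = 1.16 mV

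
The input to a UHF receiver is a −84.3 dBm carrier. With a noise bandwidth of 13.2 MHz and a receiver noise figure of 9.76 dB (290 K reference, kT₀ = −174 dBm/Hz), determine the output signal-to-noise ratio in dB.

8.7 dB

Noise floor: N = −174 + 10 log₁₀(B) + NF
10 log₁₀(1.32×10⁷) = 71.21 dB
N = −174 + 71.21 + 9.76 = −93.03 dBm
SNR = P_sig − N = −84.3 − (−93.03) = 8.73 dB → 8.7 dB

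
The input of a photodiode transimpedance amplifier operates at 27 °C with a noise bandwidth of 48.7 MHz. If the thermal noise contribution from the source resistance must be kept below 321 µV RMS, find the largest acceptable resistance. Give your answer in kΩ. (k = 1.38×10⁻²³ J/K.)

128 kΩ

T = 27 °C + 273.15 = 300.15 K
Johnson–Nyquist: V_n = √(4kTRB) ⇒ R = V_n² / (4kTB)
4kTB = 4 × 1.38×10⁻²³ × 300.15 × 4.87×10⁷ = 8.07×10⁻¹³
R = (3.21×10⁻⁴)² / 8.07×10⁻¹³ = 1.28×10⁵ Ω = 128 kΩ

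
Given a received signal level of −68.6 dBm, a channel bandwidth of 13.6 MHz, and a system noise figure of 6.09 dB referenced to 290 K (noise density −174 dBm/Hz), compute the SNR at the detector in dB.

Noise floor: N = −174 + 10 log₁₀(B) + NF
10 log₁₀(1.36×10⁷) = 71.34 dB
N = −174 + 71.34 + 6.09 = −96.57 dBm
SNR = P_sig − N = −68.6 − (−96.57) = 27.97 dB → 28.0 dB

28.0 dB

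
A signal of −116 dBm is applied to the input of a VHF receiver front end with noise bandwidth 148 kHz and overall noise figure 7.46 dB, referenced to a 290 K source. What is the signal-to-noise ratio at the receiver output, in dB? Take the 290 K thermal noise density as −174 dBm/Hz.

Noise floor: N = −174 + 10 log₁₀(B) + NF
10 log₁₀(1.48×10⁵) = 51.7 dB
N = −174 + 51.7 + 7.46 = −114.84 dBm
SNR = P_sig − N = −116 − (−114.84) = −1.16 dB → −1.2 dB

−1.2 dB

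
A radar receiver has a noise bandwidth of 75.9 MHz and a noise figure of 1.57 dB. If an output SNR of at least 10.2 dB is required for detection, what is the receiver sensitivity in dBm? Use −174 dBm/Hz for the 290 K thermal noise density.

−83.4 dBm

Sensitivity = −174 + 10 log₁₀(B) + NF + SNR_min
= −174 + 78.8 + 1.57 + 10.2
= −83.43 dBm → −83.4 dBm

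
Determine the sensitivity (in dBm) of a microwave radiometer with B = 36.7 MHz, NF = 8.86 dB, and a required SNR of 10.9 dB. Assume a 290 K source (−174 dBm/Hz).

Sensitivity = −174 + 10 log₁₀(B) + NF + SNR_min
= −174 + 75.65 + 8.86 + 10.9
= −78.59 dBm → −78.6 dBm

−78.6 dBm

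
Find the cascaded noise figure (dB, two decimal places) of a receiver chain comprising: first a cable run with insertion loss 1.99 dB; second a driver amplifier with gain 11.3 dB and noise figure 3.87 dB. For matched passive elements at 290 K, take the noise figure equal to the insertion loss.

5.86 dB

Convert to linear (a loss of L dB is a gain of −L dB): F_i = 10^(NF_i/10), G_i = 10^(G_i,dB/10)
  Stage 1: F_1 = 10^(1.99/10) = 1.581, G_1 = 10^(−1.99/10) = 0.6324
  Stage 2: F_2 = 10^(3.87/10) = 2.438, G_2 = 10^(11.3/10) = 13.49
Friis cascade:
  F = 1.581 + (2.438 − 1)/0.6324 = 3.855
NF = 10 log₁₀(3.855) = 5.86 dB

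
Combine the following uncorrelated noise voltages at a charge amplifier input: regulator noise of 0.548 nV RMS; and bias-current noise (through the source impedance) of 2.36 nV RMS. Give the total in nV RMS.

2.42 nV

Uncorrelated sources add in power (mean-square): V_tot = √(ΣV_i²)
V_tot = √[(5.48×10⁻¹⁰)² + (2.36×10⁻⁹)²] = 2.42×10⁻⁹ V = 2.42 nV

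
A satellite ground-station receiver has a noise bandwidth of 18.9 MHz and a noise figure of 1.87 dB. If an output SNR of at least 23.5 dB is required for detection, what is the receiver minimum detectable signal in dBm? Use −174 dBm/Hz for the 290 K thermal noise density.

Sensitivity = −174 + 10 log₁₀(B) + NF + SNR_min
= −174 + 72.76 + 1.87 + 23.5
= −75.87 dBm → −75.9 dBm

−75.9 dBm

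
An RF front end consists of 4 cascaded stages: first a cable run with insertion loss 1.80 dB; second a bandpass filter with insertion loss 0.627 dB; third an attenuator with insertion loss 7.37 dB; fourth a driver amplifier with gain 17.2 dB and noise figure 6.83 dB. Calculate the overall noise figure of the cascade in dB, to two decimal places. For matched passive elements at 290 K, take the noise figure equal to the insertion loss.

Convert to linear (a loss of L dB is a gain of −L dB): F_i = 10^(NF_i/10), G_i = 10^(G_i,dB/10)
  Stage 1: F_1 = 10^(1.80/10) = 1.514, G_1 = 10^(−1.80/10) = 0.6607
  Stage 2: F_2 = 10^(0.627/10) = 1.155, G_2 = 10^(−0.627/10) = 0.8656
  Stage 3: F_3 = 10^(7.37/10) = 5.458, G_3 = 10^(−7.37/10) = 0.1832
  Stage 4: F_4 = 10^(6.83/10) = 4.819, G_4 = 10^(17.2/10) = 52.48
Friis cascade:
  F = 1.514 + (1.155 − 1)/0.6607 + (5.458 − 1)/0.5719 + (4.819 − 1)/0.1048 = 45.99
NF = 10 log₁₀(45.99) = 16.63 dB

16.63 dB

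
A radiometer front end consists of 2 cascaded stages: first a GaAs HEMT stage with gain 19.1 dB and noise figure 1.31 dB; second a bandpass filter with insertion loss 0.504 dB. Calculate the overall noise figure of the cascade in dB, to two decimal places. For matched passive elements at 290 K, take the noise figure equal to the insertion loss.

1.31 dB

Convert to linear (a loss of L dB is a gain of −L dB): F_i = 10^(NF_i/10), G_i = 10^(G_i,dB/10)
  Stage 1: F_1 = 10^(1.31/10) = 1.352, G_1 = 10^(19.1/10) = 81.28
  Stage 2: F_2 = 10^(0.504/10) = 1.123, G_2 = 10^(−0.504/10) = 0.8904
Friis cascade:
  F = 1.352 + (1.123 − 1)/81.28 = 1.354
NF = 10 log₁₀(1.354) = 1.31 dB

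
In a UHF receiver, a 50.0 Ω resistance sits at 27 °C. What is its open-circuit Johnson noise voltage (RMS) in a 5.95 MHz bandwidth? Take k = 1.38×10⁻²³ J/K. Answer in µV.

2.22 µV

T = 27 °C + 273.15 = 300.15 K
V_n = √(4kTRB)
4kTRB = 4 × 1.38×10⁻²³ × 300.15 × 5.00×10¹ × 5.95×10⁶ = 4.93×10⁻¹² V²
V_n = √(4.93×10⁻¹²) = 2.22×10⁻⁶ V = 2.22 µV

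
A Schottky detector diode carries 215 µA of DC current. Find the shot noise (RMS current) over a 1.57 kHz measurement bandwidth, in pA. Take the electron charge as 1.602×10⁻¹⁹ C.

I_n = √(2qI·B)
2qI·B = 2 × 1.602×10⁻¹⁹ × 2.15×10⁻⁴ × 1.57×10³ = 1.08×10⁻¹⁹ A²
I_n = √(1.08×10⁻¹⁹) = 3.29×10⁻¹⁰ A = 329 pA

329 pA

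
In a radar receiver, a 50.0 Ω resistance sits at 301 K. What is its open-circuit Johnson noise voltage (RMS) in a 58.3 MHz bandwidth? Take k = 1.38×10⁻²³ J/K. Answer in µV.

V_n = √(4kTRB)
4kTRB = 4 × 1.38×10⁻²³ × 301 × 5.00×10¹ × 5.83×10⁷ = 4.84×10⁻¹¹ V²
V_n = √(4.84×10⁻¹¹) = 6.96×10⁻⁶ V = 6.96 µV

6.96 µV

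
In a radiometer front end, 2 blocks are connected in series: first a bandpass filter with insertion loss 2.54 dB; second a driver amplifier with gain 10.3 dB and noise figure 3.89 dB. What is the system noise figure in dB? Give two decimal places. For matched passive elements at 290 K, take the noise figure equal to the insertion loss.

6.43 dB

Convert to linear (a loss of L dB is a gain of −L dB): F_i = 10^(NF_i/10), G_i = 10^(G_i,dB/10)
  Stage 1: F_1 = 10^(2.54/10) = 1.795, G_1 = 10^(−2.54/10) = 0.5572
  Stage 2: F_2 = 10^(3.89/10) = 2.449, G_2 = 10^(10.3/10) = 10.72
Friis cascade:
  F = 1.795 + (2.449 − 1)/0.5572 = 4.395
NF = 10 log₁₀(4.395) = 6.43 dB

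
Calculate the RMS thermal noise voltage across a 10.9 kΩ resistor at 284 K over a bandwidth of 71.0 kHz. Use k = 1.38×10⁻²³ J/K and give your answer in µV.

V_n = √(4kTRB)
4kTRB = 4 × 1.38×10⁻²³ × 284 × 1.09×10⁴ × 7.10×10⁴ = 1.21×10⁻¹¹ V²
V_n = √(1.21×10⁻¹¹) = 3.48×10⁻⁶ V = 3.48 µV

3.48 µV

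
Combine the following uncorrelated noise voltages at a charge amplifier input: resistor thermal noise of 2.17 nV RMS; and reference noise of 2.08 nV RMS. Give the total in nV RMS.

Uncorrelated sources add in power (mean-square): V_tot = √(ΣV_i²)
V_tot = √[(2.17×10⁻⁹)² + (2.08×10⁻⁹)²] = 3.01×10⁻⁹ V = 3.01 nV

3.01 nV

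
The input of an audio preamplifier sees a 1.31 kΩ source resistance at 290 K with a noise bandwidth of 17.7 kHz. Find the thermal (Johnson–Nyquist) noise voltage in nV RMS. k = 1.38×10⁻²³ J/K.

V_n = √(4kTRB)
4kTRB = 4 × 1.38×10⁻²³ × 290 × 1.31×10³ × 1.77×10⁴ = 3.71×10⁻¹³ V²
V_n = √(3.71×10⁻¹³) = 6.09×10⁻⁷ V = 609 nV

609 nV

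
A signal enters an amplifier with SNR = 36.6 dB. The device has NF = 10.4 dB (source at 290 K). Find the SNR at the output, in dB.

By definition F = SNR_in/SNR_out, so in dB: SNR_out = SNR_in − NF
SNR_out = 36.6 − 10.4 = 26.2 dB

26.2 dB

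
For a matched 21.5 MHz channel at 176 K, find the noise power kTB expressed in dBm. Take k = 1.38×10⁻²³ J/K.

P_n = kTB = 1.38×10⁻²³ × 176 × 2.15×10⁷ = 5.22×10⁻¹⁴ W
In dBm: 10 log₁₀(5.22×10⁻¹⁴ / 10⁻³) = −102.8 dBm

−102.8 dBm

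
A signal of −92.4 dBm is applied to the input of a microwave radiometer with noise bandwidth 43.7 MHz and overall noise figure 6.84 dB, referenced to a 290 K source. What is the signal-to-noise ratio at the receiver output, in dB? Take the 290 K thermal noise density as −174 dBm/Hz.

Noise floor: N = −174 + 10 log₁₀(B) + NF
10 log₁₀(4.37×10⁷) = 76.4 dB
N = −174 + 76.4 + 6.84 = −90.76 dBm
SNR = P_sig − N = −92.4 − (−90.76) = −1.64 dB → −1.6 dB

−1.6 dB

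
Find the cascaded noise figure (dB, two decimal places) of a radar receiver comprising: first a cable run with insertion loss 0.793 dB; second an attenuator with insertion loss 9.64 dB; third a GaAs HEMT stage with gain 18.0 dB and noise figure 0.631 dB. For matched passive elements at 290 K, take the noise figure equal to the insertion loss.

Convert to linear (a loss of L dB is a gain of −L dB): F_i = 10^(NF_i/10), G_i = 10^(G_i,dB/10)
  Stage 1: F_1 = 10^(0.793/10) = 1.200, G_1 = 10^(−0.793/10) = 0.8331
  Stage 2: F_2 = 10^(9.64/10) = 9.204, G_2 = 10^(−9.64/10) = 0.1086
  Stage 3: F_3 = 10^(0.631/10) = 1.156, G_3 = 10^(18.0/10) = 63.10
Friis cascade:
  F = 1.200 + (9.204 − 1)/0.8331 + (1.156 − 1)/0.09051 = 12.78
NF = 10 log₁₀(12.78) = 11.06 dB

11.06 dB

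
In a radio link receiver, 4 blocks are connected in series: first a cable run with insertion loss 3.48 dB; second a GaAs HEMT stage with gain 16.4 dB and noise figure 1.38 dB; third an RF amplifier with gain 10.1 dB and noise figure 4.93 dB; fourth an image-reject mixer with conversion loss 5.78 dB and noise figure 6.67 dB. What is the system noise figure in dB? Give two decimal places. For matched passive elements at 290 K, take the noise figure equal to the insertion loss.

5.04 dB

Convert to linear (a loss of L dB is a gain of −L dB): F_i = 10^(NF_i/10), G_i = 10^(G_i,dB/10)
  Stage 1: F_1 = 10^(3.48/10) = 2.228, G_1 = 10^(−3.48/10) = 0.4487
  Stage 2: F_2 = 10^(1.38/10) = 1.374, G_2 = 10^(16.4/10) = 43.65
  Stage 3: F_3 = 10^(4.93/10) = 3.112, G_3 = 10^(10.1/10) = 10.23
  Stage 4: F_4 = 10^(6.67/10) = 4.645, G_4 = 10^(−5.78/10) = 0.2642
Friis cascade:
  F = 2.228 + (1.374 − 1)/0.4487 + (3.112 − 1)/19.59 + (4.645 − 1)/200.4 = 3.188
NF = 10 log₁₀(3.188) = 5.04 dB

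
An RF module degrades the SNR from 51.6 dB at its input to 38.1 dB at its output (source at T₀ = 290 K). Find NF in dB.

NF (dB) = SNR_in(dB) − SNR_out(dB) when the source is at T₀
NF = 51.6 − 38.1 = 13.5 dB

13.5 dB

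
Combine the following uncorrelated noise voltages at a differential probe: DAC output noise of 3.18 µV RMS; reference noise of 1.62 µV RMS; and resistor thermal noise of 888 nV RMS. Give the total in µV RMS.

Uncorrelated sources add in power (mean-square): V_tot = √(ΣV_i²)
V_tot = √[(3.18×10⁻⁶)² + (1.62×10⁻⁶)² + (8.88×10⁻⁷)²] = 3.68×10⁻⁶ V = 3.68 µV

3.68 µV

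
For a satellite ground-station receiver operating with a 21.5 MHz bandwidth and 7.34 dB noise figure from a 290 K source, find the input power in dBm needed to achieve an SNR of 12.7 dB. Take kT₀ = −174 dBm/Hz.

−80.6 dBm

Sensitivity = −174 + 10 log₁₀(B) + NF + SNR_min
= −174 + 73.32 + 7.34 + 12.7
= −80.64 dBm → −80.6 dBm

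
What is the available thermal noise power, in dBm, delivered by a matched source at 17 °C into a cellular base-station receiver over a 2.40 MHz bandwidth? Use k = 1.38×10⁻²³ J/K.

−110.2 dBm

T = 17 °C + 273.15 = 290.15 K
P_n = kTB = 1.38×10⁻²³ × 290.15 × 2.40×10⁶ = 9.61×10⁻¹⁵ W
In dBm: 10 log₁₀(9.61×10⁻¹⁵ / 10⁻³) = −110.2 dBm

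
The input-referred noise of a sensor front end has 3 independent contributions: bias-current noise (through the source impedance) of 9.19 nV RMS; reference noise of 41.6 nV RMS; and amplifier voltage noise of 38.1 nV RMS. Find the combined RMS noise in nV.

57.2 nV

Uncorrelated sources add in power (mean-square): V_tot = √(ΣV_i²)
V_tot = √[(9.19×10⁻⁹)² + (4.16×10⁻⁸)² + (3.81×10⁻⁸)²] = 5.72×10⁻⁸ V = 57.2 nV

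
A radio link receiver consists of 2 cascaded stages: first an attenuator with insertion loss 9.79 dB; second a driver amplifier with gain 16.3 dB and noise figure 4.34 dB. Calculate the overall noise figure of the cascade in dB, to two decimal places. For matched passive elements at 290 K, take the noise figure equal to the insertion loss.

Convert to linear (a loss of L dB is a gain of −L dB): F_i = 10^(NF_i/10), G_i = 10^(G_i,dB/10)
  Stage 1: F_1 = 10^(9.79/10) = 9.528, G_1 = 10^(−9.79/10) = 0.1050
  Stage 2: F_2 = 10^(4.34/10) = 2.716, G_2 = 10^(16.3/10) = 42.66
Friis cascade:
  F = 9.528 + (2.716 − 1)/0.1050 = 25.88
NF = 10 log₁₀(25.88) = 14.13 dB

14.13 dB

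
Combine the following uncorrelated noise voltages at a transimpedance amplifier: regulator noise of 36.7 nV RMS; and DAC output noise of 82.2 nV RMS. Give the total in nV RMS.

90.0 nV

Uncorrelated sources add in power (mean-square): V_tot = √(ΣV_i²)
V_tot = √[(3.67×10⁻⁸)² + (8.22×10⁻⁸)²] = 9.00×10⁻⁸ V = 90.0 nV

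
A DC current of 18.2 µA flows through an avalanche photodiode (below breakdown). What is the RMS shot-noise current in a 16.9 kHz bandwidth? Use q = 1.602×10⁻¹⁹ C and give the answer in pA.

314 pA

I_n = √(2qI·B)
2qI·B = 2 × 1.602×10⁻¹⁹ × 1.82×10⁻⁵ × 1.69×10⁴ = 9.85×10⁻²⁰ A²
I_n = √(9.85×10⁻²⁰) = 3.14×10⁻¹⁰ A = 314 pA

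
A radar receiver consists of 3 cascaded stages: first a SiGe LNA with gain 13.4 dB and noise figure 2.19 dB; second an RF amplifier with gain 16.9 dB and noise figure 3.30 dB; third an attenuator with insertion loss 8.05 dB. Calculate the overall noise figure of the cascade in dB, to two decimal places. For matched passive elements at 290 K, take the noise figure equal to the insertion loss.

Convert to linear (a loss of L dB is a gain of −L dB): F_i = 10^(NF_i/10), G_i = 10^(G_i,dB/10)
  Stage 1: F_1 = 10^(2.19/10) = 1.656, G_1 = 10^(13.4/10) = 21.88
  Stage 2: F_2 = 10^(3.30/10) = 2.138, G_2 = 10^(16.9/10) = 48.98
  Stage 3: F_3 = 10^(8.05/10) = 6.383, G_3 = 10^(−8.05/10) = 0.1567
Friis cascade:
  F = 1.656 + (2.138 − 1)/21.88 + (6.383 − 1)/1072 = 1.713
NF = 10 log₁₀(1.713) = 2.34 dB

2.34 dB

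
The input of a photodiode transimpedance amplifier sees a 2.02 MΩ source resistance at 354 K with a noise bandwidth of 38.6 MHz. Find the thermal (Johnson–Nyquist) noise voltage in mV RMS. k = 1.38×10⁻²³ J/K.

1.23 mV

V_n = √(4kTRB)
4kTRB = 4 × 1.38×10⁻²³ × 354 × 2.02×10⁶ × 3.86×10⁷ = 1.52×10⁻⁶ V²
V_n = √(1.52×10⁻⁶) = 1.23×10⁻³ V = 1.23 mV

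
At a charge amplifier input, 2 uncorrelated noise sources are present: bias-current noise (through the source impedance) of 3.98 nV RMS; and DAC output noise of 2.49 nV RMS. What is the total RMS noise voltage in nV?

4.69 nV

Uncorrelated sources add in power (mean-square): V_tot = √(ΣV_i²)
V_tot = √[(3.98×10⁻⁹)² + (2.49×10⁻⁹)²] = 4.69×10⁻⁹ V = 4.69 nV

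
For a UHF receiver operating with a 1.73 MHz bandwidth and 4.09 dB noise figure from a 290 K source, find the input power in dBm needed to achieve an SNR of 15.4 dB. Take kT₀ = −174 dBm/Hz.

Sensitivity = −174 + 10 log₁₀(B) + NF + SNR_min
= −174 + 62.38 + 4.09 + 15.4
= −92.13 dBm → −92.1 dBm

−92.1 dBm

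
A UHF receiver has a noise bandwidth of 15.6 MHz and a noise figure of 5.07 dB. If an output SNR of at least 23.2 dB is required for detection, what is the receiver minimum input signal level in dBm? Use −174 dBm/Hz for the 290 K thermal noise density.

Sensitivity = −174 + 10 log₁₀(B) + NF + SNR_min
= −174 + 71.93 + 5.07 + 23.2
= −73.80 dBm → −73.8 dBm

−73.8 dBm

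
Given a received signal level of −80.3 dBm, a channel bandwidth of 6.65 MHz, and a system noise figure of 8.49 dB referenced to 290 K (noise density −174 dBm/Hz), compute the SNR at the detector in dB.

Noise floor: N = −174 + 10 log₁₀(B) + NF
10 log₁₀(6.65×10⁶) = 68.23 dB
N = −174 + 68.23 + 8.49 = −97.28 dBm
SNR = P_sig − N = −80.3 − (−97.28) = 16.98 dB → 17.0 dB

17.0 dB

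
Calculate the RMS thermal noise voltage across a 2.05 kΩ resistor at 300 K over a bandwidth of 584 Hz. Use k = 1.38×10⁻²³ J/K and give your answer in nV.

141 nV

V_n = √(4kTRB)
4kTRB = 4 × 1.38×10⁻²³ × 300 × 2.05×10³ × 5.84×10² = 1.98×10⁻¹⁴ V²
V_n = √(1.98×10⁻¹⁴) = 1.41×10⁻⁷ V = 141 nV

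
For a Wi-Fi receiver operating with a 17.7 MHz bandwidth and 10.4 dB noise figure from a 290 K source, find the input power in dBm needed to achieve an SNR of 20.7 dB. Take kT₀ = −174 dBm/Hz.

−70.4 dBm

Sensitivity = −174 + 10 log₁₀(B) + NF + SNR_min
= −174 + 72.48 + 10.4 + 20.7
= −70.42 dBm → −70.4 dBm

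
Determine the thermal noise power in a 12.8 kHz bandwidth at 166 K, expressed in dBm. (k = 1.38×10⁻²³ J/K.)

P_n = kTB = 1.38×10⁻²³ × 166 × 1.28×10⁴ = 2.93×10⁻¹⁷ W
In dBm: 10 log₁₀(2.93×10⁻¹⁷ / 10⁻³) = −135.3 dBm

−135.3 dBm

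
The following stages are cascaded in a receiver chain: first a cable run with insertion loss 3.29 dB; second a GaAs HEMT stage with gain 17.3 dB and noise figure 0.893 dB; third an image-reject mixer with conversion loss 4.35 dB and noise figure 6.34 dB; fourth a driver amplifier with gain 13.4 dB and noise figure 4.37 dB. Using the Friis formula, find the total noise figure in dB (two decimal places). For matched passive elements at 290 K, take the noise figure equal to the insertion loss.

Convert to linear (a loss of L dB is a gain of −L dB): F_i = 10^(NF_i/10), G_i = 10^(G_i,dB/10)
  Stage 1: F_1 = 10^(3.29/10) = 2.133, G_1 = 10^(−3.29/10) = 0.4688
  Stage 2: F_2 = 10^(0.893/10) = 1.228, G_2 = 10^(17.3/10) = 53.70
  Stage 3: F_3 = 10^(6.34/10) = 4.305, G_3 = 10^(−4.35/10) = 0.3673
  Stage 4: F_4 = 10^(4.37/10) = 2.735, G_4 = 10^(13.4/10) = 21.88
Friis cascade:
  F = 2.133 + (1.228 − 1)/0.4688 + (4.305 − 1)/25.18 + (2.735 − 1)/9.247 = 2.939
NF = 10 log₁₀(2.939) = 4.68 dB

4.68 dB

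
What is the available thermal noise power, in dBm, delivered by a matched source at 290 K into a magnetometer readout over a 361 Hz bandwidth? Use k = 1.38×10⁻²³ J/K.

−148.4 dBm

P_n = kTB = 1.38×10⁻²³ × 290 × 3.61×10² = 1.44×10⁻¹⁸ W
In dBm: 10 log₁₀(1.44×10⁻¹⁸ / 10⁻³) = −148.4 dBm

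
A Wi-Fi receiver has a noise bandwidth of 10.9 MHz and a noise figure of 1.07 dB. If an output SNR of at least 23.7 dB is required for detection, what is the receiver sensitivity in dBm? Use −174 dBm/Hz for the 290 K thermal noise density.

−78.9 dBm

Sensitivity = −174 + 10 log₁₀(B) + NF + SNR_min
= −174 + 70.37 + 1.07 + 23.7
= −78.86 dBm → −78.9 dBm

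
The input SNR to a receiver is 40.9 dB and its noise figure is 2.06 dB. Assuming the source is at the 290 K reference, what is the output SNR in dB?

By definition F = SNR_in/SNR_out, so in dB: SNR_out = SNR_in − NF
SNR_out = 40.9 − 2.06 = 38.84 dB

38.84 dB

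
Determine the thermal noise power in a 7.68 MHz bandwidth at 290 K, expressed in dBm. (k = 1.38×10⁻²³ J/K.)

P_n = kTB = 1.38×10⁻²³ × 290 × 7.68×10⁶ = 3.07×10⁻¹⁴ W
In dBm: 10 log₁₀(3.07×10⁻¹⁴ / 10⁻³) = −105.1 dBm

−105.1 dBm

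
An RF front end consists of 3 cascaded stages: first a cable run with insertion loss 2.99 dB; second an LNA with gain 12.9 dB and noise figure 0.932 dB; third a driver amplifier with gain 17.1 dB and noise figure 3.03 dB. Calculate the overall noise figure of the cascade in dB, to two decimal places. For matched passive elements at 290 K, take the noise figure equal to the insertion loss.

4.10 dB

Convert to linear (a loss of L dB is a gain of −L dB): F_i = 10^(NF_i/10), G_i = 10^(G_i,dB/10)
  Stage 1: F_1 = 10^(2.99/10) = 1.991, G_1 = 10^(−2.99/10) = 0.5023
  Stage 2: F_2 = 10^(0.932/10) = 1.239, G_2 = 10^(12.9/10) = 19.50
  Stage 3: F_3 = 10^(3.03/10) = 2.009, G_3 = 10^(17.1/10) = 51.29
Friis cascade:
  F = 1.991 + (1.239 − 1)/0.5023 + (2.009 − 1)/9.795 = 2.570
NF = 10 log₁₀(2.570) = 4.10 dB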